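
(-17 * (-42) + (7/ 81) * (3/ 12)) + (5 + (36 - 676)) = 25603/324 = 79.02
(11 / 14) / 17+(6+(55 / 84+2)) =1775/204 = 8.70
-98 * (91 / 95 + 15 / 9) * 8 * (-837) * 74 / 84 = 144136608/95 = 1517227.45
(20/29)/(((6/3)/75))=750/29 = 25.86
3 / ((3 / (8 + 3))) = 11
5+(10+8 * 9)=87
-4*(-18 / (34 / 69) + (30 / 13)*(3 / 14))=222984/1547 = 144.14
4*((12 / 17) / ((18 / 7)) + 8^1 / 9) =712/153 = 4.65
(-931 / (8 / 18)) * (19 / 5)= -159201/20 = -7960.05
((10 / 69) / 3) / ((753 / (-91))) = -910/155871 = -0.01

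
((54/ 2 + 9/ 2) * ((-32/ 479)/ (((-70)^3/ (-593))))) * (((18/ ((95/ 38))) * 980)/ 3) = -512352/59875 = -8.56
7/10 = 0.70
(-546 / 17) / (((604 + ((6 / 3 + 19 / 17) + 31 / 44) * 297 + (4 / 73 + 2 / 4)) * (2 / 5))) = -398580/8636099 = -0.05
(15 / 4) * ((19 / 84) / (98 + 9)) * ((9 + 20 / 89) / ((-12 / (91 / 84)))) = -1013935/153586944 = -0.01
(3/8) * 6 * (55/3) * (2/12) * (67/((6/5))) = 383.85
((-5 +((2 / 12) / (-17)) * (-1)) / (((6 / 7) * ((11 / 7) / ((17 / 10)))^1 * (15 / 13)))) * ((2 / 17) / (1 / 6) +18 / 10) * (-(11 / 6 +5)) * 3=943842263/3366000 = 280.40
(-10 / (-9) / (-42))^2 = 25/35721 = 0.00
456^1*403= 183768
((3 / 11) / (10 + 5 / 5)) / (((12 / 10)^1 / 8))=20/121 = 0.17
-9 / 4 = -2.25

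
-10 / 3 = -3.33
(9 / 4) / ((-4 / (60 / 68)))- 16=-4487/272 = -16.50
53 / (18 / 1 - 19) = -53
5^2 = 25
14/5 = 2.80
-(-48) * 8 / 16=24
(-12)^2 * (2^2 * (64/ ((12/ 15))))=46080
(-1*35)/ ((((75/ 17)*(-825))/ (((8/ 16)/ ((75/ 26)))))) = 1547/928125 = 0.00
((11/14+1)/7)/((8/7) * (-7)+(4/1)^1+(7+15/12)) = 50/833 = 0.06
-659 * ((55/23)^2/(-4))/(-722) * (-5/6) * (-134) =-145.71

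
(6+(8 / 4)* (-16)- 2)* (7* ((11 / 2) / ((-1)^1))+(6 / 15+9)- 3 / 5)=4158/5 = 831.60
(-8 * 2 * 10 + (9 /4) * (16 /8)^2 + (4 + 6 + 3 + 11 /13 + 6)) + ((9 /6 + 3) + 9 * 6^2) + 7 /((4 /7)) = 10899/52 = 209.60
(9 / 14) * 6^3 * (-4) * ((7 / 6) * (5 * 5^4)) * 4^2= -32400000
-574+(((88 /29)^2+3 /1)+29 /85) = -40135306/71485 = -561.45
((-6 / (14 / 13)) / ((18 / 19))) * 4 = -494/21 = -23.52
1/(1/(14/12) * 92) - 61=-33665/552 = -60.99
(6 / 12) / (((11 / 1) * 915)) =1/20130 = 0.00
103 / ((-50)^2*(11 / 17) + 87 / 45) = 26265/412993 = 0.06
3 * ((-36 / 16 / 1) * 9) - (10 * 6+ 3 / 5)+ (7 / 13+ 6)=-29851/260 = -114.81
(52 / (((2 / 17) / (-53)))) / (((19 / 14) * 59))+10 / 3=-972682/3363 = -289.23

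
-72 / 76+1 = 1/19 = 0.05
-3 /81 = -1/27 = -0.04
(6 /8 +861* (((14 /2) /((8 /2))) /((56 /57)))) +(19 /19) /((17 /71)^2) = 14351501/9248 = 1551.85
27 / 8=3.38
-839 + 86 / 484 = -202995/242 = -838.82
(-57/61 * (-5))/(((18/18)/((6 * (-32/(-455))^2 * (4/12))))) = 116736/2525705 = 0.05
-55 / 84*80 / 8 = -275/42 = -6.55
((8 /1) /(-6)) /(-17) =4/51 = 0.08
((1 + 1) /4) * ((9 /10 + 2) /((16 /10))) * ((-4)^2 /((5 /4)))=11.60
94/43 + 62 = 64.19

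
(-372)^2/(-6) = -23064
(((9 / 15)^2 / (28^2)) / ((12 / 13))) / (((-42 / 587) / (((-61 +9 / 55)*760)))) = 34652371/107800 = 321.45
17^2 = 289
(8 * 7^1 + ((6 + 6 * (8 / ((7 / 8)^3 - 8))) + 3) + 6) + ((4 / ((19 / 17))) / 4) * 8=1702087/23769 = 71.61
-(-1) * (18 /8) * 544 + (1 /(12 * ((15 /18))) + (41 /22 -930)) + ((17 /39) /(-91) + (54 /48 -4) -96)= 307758251/1561560 = 197.08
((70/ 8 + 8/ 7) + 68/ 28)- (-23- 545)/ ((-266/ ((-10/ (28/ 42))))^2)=14.13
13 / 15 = 0.87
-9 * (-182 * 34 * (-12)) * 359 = -239921136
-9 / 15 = -3/5 = -0.60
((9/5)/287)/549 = 1/87535 = 0.00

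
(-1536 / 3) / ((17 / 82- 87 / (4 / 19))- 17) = 1.19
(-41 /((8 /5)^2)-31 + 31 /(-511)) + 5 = -1376063/32704 = -42.08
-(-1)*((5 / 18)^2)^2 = 625/104976 = 0.01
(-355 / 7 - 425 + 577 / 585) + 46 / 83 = -161164543/339885 = -474.17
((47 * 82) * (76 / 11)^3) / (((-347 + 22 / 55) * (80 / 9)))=-951645096/2306623 = -412.57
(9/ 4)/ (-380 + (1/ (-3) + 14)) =-27/4396 = -0.01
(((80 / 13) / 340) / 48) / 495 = 1/1312740 = 0.00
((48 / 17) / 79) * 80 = 3840/1343 = 2.86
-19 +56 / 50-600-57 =-16872/25 = -674.88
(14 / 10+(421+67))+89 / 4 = 10233/20 = 511.65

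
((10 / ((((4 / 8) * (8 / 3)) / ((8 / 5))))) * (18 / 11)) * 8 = 1728/11 = 157.09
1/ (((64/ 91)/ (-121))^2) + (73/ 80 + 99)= 29700.04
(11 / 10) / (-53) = -11/530 = -0.02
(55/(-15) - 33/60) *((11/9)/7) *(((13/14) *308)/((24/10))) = -397969/4536 = -87.74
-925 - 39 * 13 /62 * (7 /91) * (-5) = -57155/62 = -921.85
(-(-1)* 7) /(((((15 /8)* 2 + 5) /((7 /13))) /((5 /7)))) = 4/13 = 0.31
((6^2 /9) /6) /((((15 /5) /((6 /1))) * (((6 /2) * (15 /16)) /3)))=1.42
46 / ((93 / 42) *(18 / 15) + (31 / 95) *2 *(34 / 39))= 1193010/83669 = 14.26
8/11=0.73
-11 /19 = -0.58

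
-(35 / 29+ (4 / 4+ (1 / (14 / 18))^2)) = -5485/1421 = -3.86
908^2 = 824464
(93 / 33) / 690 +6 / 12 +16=62633/3795 = 16.50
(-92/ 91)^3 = -1.03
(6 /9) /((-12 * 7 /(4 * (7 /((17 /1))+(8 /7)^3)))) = -22210/367353 = -0.06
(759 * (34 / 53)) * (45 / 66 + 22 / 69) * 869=22440187/53 = 423399.75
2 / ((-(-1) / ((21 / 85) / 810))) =7/11475 = 0.00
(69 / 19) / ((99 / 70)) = 1610/627 = 2.57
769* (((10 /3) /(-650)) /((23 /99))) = -25377/1495 = -16.97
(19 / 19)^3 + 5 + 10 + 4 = 20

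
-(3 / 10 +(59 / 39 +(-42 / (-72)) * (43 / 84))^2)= -62750981/17521920 = -3.58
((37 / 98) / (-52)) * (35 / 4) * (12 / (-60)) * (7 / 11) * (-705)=-26085/4576 = -5.70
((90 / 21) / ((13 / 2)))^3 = 216000/753571 = 0.29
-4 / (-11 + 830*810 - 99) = -2/336095 = 0.00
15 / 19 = 0.79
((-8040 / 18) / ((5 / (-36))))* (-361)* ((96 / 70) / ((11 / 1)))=-55726848/385 = -144745.06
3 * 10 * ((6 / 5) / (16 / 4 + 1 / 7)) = 252/29 = 8.69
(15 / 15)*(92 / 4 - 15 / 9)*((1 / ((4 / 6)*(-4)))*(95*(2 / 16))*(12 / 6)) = -190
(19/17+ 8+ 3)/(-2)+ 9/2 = -53/34 = -1.56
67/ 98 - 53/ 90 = 209/2205 = 0.09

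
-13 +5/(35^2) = -3184/245 = -13.00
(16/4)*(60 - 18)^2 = 7056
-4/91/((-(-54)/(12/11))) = -8/9009 = 0.00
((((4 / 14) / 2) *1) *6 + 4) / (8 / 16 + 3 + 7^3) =68/4851 = 0.01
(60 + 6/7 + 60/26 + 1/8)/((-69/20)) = -230375/12558 = -18.34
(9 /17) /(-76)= -9/1292 = -0.01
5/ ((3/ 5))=25/3 = 8.33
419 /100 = 4.19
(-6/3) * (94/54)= -94/27 = -3.48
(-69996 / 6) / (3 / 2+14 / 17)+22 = -394906/79 = -4998.81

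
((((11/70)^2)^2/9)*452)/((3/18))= 1654433/9003750 = 0.18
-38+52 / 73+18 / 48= -21557/584 = -36.91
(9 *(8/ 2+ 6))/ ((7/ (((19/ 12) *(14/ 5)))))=57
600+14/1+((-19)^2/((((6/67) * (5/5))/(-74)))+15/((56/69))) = -50009207/168 = -297673.85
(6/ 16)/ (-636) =-1/1696 = 0.00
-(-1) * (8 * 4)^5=33554432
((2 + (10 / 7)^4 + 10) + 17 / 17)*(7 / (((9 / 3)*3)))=41213/3087 = 13.35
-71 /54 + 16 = 793/54 = 14.69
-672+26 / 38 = -671.32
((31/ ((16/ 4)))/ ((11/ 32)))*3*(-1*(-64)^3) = 195035136/11 = 17730466.91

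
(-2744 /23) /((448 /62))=-1519/92 = -16.51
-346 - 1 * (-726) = 380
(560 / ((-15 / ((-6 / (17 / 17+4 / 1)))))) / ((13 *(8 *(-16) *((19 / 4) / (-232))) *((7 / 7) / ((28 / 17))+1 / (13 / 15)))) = 45472/60895 = 0.75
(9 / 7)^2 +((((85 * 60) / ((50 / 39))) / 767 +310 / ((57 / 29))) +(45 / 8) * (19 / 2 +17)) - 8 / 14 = 825384787/2636592 = 313.05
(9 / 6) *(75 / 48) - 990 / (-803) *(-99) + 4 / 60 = -4192339/35040 = -119.64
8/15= 0.53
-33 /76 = -0.43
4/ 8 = 1/2 = 0.50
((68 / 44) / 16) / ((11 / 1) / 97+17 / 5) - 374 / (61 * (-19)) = 121720051/347588736 = 0.35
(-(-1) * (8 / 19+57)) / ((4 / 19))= 1091/4 = 272.75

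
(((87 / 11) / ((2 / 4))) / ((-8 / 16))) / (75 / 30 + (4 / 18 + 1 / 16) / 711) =-35629632/2816011 = -12.65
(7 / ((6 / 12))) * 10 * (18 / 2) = 1260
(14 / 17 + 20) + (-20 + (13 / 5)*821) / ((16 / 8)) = 183281/170 = 1078.12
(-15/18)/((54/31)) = -155/324 = -0.48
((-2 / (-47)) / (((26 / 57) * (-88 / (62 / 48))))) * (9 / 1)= -5301/430144 = -0.01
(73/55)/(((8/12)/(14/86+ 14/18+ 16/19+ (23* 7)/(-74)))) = -15610393/19951140 = -0.78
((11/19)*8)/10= 44/95 = 0.46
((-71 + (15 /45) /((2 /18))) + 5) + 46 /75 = -4679/75 = -62.39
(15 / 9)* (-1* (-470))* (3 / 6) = 1175/3 = 391.67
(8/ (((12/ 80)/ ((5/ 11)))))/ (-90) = -80/297 = -0.27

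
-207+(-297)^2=88002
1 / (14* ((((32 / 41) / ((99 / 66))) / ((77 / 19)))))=0.56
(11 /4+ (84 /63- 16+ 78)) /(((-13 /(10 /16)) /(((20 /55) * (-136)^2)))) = -705160/33 = -21368.48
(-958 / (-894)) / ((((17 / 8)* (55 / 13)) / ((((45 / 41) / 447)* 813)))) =40500408/170215067 = 0.24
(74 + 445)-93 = 426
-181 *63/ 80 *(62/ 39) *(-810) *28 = 66810177/13 = 5139244.38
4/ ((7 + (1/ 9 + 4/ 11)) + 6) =198/667 = 0.30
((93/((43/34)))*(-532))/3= -13040.19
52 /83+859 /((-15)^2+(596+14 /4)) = 228342/136867 = 1.67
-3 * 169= -507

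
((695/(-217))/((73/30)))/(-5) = 4170/15841 = 0.26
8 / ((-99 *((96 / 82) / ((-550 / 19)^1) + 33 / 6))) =-16400/1108017 = -0.01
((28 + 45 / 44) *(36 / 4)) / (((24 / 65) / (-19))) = -4731285/352 = -13441.15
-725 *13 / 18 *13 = -122525/18 = -6806.94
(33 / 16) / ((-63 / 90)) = -2.95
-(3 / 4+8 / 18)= -43/36 = -1.19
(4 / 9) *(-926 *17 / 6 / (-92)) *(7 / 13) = 55097/8073 = 6.82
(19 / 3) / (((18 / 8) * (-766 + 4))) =-38/10287 = 0.00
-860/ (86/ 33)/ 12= -55/2 = -27.50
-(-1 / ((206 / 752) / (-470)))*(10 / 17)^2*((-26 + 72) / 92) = -8836000/29767 = -296.84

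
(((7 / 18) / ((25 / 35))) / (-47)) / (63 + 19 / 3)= -49/293280 = 0.00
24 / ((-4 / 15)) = -90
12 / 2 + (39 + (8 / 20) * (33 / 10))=1158/25 = 46.32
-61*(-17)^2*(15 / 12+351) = -6209815.25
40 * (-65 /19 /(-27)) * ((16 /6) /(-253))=-0.05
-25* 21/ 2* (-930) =244125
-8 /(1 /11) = -88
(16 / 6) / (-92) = -0.03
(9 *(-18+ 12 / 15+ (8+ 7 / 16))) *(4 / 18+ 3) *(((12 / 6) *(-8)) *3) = 60987/5 = 12197.40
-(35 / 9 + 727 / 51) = -2776/153 = -18.14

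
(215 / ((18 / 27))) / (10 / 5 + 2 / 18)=5805/38 = 152.76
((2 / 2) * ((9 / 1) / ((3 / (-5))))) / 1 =-15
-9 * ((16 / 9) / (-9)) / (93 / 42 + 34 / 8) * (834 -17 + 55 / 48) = 1099588/4887 = 225.00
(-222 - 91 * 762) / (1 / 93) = -6469452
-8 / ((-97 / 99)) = 792/97 = 8.16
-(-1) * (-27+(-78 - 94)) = -199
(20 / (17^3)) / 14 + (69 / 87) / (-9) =-788383/8976051 = -0.09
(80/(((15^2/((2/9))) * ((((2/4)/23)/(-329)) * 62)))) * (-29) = 7022176/12555 = 559.31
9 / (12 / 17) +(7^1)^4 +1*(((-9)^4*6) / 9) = 6787.75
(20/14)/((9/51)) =170/21 = 8.10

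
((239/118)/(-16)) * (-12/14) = 717/6608 = 0.11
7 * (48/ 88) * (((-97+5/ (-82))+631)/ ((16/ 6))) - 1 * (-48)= 2931513/3608 = 812.50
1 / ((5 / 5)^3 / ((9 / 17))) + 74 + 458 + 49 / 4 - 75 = 31945/68 = 469.78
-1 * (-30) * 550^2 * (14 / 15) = 8470000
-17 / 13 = -1.31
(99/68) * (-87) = -8613/68 = -126.66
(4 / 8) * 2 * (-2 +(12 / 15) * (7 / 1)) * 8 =144/5 = 28.80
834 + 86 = 920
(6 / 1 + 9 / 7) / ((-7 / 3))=-153/49 = -3.12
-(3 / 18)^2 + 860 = 30959/36 = 859.97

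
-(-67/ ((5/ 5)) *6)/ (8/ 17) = 3417/4 = 854.25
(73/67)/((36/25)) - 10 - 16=-60887/2412 = -25.24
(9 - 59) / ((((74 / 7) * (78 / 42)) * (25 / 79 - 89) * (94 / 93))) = 290325/10218364 = 0.03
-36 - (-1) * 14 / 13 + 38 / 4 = -25.42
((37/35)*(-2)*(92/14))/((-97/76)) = 258704/23765 = 10.89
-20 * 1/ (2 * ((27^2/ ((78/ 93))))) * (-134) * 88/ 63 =3065920/1423737 = 2.15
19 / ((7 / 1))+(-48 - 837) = -6176/7 = -882.29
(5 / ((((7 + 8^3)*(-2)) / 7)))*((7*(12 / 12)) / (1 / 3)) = -245/346 = -0.71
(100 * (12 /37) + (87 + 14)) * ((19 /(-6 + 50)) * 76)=1782257/407 = 4379.01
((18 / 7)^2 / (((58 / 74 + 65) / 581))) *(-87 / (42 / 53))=-6411.39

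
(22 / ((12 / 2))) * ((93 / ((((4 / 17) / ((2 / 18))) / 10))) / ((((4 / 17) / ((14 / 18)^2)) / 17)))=410456585/5832 = 70380.07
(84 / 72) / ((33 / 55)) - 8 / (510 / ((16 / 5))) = 14491/7650 = 1.89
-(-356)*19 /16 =1691/4 = 422.75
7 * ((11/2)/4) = 77/8 = 9.62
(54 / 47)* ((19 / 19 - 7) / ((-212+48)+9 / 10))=3240/76657 = 0.04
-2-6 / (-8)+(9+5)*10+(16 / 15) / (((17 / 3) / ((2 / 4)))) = 47207/340 = 138.84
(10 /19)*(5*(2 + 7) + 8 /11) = 5030/209 = 24.07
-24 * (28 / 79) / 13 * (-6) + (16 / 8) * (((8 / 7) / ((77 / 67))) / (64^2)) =556420297/141709568 = 3.93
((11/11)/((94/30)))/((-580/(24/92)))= -9/62698 = 0.00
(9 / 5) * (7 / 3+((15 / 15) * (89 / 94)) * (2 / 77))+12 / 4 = 26217/3619 = 7.24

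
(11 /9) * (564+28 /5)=696.18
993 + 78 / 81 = 26837/27 = 993.96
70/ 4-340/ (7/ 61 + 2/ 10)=-25505/24 = -1062.71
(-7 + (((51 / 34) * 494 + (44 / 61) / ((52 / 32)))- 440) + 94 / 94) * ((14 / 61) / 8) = 1640009/193492 = 8.48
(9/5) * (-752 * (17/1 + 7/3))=-130848/5 = -26169.60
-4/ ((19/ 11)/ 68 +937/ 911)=-2725712/718185 = -3.80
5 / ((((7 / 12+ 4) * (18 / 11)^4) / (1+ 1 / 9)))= 6655/39366 = 0.17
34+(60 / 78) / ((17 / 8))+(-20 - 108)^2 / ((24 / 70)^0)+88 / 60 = 54431732/3315 = 16419.83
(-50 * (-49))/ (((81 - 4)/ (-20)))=-7000/11 = -636.36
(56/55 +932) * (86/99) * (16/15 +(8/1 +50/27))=591365584/66825 = 8849.47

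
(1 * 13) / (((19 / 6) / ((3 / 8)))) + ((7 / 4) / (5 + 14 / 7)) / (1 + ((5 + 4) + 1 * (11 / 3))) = 2427/1558 = 1.56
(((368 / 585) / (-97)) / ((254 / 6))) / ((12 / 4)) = -368/7206615 = 0.00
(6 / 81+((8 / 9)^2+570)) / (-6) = -95.14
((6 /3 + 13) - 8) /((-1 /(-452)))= 3164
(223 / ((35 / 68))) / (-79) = -15164/2765 = -5.48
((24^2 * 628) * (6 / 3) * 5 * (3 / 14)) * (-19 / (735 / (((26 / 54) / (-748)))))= 12.90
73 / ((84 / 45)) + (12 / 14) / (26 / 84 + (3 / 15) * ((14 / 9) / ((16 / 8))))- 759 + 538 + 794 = 5036847/8204 = 613.95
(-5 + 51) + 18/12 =95/2 = 47.50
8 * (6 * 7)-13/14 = 335.07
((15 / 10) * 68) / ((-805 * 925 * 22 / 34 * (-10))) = 867/40954375 = 0.00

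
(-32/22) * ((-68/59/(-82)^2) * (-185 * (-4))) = 201280/1090969 = 0.18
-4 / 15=-0.27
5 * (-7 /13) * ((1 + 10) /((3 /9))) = -88.85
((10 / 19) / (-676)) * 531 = -0.41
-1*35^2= -1225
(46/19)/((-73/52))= -2392/1387 = -1.72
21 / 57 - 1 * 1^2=-12/19 = -0.63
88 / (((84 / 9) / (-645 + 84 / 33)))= -42402/7 = -6057.43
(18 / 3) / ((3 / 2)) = 4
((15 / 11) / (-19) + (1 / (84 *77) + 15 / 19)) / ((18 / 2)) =88219/1106028 = 0.08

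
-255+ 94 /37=-252.46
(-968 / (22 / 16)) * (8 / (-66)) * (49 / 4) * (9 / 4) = 2352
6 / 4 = 3/2 = 1.50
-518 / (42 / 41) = -1517/3 = -505.67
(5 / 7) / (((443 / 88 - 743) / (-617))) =271480/454587 = 0.60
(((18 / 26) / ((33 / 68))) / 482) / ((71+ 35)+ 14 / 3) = 153/5720858 = 0.00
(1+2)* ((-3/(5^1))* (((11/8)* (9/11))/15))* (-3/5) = 81/1000 = 0.08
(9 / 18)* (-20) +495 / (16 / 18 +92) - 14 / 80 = -3683/760 = -4.85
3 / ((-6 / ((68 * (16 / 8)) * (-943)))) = 64124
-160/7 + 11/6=-883/42 = -21.02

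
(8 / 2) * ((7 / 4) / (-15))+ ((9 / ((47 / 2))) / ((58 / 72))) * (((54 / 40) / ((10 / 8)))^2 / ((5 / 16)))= 16711691/12778125 = 1.31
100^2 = 10000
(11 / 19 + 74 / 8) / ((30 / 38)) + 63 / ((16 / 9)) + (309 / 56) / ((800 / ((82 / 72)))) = 25748543/537600 = 47.90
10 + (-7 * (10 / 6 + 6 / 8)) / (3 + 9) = 1237/144 = 8.59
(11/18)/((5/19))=209/90 = 2.32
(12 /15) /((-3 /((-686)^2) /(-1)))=1882384/15 = 125492.27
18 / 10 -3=-6/5 = -1.20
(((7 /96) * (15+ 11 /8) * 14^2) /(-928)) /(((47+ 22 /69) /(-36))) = 9301131/48478720 = 0.19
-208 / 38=-104/19 = -5.47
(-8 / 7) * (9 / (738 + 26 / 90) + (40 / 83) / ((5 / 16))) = -34289272/19302563 = -1.78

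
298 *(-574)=-171052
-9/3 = -3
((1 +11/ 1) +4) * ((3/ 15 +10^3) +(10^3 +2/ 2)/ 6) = 280088/15 = 18672.53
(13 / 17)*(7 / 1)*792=72072/17 = 4239.53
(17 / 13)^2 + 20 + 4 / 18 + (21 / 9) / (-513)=5703206/260091 = 21.93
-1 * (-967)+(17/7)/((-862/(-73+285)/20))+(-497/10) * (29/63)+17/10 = 126787754/135765 = 933.88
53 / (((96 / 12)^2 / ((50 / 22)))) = 1.88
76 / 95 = 4/5 = 0.80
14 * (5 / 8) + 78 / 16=109/8 = 13.62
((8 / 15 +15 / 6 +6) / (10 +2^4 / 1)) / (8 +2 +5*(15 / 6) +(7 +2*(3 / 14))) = 1897/163410 = 0.01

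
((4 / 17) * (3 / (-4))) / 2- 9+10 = 31/34 = 0.91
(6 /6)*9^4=6561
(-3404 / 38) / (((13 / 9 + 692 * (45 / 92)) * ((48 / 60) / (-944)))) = 103932630/334229 = 310.96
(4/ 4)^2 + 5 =6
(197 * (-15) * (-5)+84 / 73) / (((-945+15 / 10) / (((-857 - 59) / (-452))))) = -164675274/5188621 = -31.74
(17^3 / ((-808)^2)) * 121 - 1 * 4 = -2016983/652864 = -3.09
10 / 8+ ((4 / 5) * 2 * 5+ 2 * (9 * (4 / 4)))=109/4 = 27.25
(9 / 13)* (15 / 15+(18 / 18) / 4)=45/52 = 0.87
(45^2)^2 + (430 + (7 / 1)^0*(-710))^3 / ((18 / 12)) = -31602125/3 = -10534041.67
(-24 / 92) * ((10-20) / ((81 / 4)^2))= 320/50301 = 0.01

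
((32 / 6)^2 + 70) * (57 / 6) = 935.22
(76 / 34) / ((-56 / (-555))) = 10545/476 = 22.15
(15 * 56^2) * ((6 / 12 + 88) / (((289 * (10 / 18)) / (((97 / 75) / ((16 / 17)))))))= 15143058/425 = 35630.72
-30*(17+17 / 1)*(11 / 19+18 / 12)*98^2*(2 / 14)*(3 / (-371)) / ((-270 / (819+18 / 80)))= -718809861/10070 = -71381.32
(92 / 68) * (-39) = -897/17 = -52.76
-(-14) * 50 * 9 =6300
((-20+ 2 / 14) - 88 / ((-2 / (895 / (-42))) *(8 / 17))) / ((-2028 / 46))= 3887759/85176 = 45.64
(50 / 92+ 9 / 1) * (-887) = -389393/46 = -8465.07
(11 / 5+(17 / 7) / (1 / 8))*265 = 40121/7 = 5731.57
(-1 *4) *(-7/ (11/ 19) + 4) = 356/11 = 32.36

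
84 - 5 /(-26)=2189/26 = 84.19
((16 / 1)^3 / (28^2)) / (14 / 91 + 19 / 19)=3328/735 = 4.53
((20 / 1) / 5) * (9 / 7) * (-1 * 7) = -36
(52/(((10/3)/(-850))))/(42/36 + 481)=-27.50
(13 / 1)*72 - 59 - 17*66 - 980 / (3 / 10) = -10535/3 = -3511.67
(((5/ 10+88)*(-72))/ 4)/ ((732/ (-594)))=157707/122 = 1292.68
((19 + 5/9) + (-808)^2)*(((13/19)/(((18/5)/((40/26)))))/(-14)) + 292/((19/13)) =-144746468/10773 = -13436.04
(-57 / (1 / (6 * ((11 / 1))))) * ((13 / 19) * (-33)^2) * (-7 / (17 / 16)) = 313945632/17 = 18467390.12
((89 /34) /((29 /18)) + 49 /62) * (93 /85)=2.64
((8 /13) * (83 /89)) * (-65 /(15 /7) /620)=-1162/41385 = -0.03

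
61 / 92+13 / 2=659/92 = 7.16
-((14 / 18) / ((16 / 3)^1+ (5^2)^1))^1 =-1/39 = -0.03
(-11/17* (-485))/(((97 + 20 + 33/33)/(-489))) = -1300.51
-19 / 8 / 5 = -19/40 = -0.48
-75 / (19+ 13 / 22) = -1650/431 = -3.83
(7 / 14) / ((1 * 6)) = 1/12 = 0.08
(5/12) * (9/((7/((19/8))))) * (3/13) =855/2912 = 0.29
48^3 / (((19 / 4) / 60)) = 26542080/19 = 1396951.58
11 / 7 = 1.57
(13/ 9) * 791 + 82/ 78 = 133802/117 = 1143.61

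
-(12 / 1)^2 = -144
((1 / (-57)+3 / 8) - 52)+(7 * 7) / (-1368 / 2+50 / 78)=-628475815/12152856 = -51.71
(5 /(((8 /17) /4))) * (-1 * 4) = -170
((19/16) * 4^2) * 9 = 171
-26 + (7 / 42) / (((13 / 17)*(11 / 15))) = -7351/286 = -25.70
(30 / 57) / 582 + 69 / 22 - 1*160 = -19080469/121638 = -156.86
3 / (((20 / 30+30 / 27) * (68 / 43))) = 1.07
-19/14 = -1.36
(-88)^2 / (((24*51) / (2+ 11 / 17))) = 4840/289 = 16.75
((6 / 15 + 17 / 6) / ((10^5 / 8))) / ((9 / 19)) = 1843/3375000 = 0.00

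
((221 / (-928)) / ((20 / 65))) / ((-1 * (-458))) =-2873/1700096 = 0.00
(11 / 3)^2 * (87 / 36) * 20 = 17545/27 = 649.81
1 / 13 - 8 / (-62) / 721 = 22403/290563 = 0.08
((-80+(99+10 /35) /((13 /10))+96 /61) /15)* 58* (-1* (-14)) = -440568/3965 = -111.11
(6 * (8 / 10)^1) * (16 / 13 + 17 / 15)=11.35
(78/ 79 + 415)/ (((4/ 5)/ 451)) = 74106065/316 = 234512.86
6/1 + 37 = 43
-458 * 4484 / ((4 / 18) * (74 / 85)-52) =196382385/4954 = 39641.18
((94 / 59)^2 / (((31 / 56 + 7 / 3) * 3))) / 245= 70688/59089975 = 0.00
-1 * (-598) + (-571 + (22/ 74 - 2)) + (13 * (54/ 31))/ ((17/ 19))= 986778/19499 = 50.61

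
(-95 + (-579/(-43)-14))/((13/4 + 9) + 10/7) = -115024/16469 = -6.98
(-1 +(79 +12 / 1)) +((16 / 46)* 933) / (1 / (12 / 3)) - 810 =13296/23 = 578.09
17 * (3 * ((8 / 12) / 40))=0.85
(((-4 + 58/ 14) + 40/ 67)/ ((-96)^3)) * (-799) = 277253/414941184 = 0.00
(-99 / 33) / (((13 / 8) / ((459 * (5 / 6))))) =-9180/13 = -706.15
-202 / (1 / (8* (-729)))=1178064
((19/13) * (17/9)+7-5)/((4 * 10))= 557/4680 = 0.12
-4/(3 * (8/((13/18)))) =-13/108 = -0.12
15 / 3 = 5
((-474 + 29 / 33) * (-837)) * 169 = 736168563/11 = 66924414.82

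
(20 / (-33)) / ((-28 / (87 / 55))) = 29/847 = 0.03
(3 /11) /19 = 3/209 = 0.01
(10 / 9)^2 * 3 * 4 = 400/27 = 14.81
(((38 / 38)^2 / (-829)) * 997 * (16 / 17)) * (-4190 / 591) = 66838880/8328963 = 8.02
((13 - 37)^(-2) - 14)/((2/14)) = -56441/576 = -97.99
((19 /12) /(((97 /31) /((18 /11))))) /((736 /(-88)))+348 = 6209337/17848 = 347.90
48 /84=4/7 = 0.57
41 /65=0.63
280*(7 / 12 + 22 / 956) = 121730/717 = 169.78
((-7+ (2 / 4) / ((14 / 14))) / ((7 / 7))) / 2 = -13/4 = -3.25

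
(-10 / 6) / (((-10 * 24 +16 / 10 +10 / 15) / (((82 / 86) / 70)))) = 205/2146732 = 0.00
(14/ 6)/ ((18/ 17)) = 119/54 = 2.20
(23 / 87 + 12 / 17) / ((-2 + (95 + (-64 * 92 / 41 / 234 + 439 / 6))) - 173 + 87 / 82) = -2294565/15102562 = -0.15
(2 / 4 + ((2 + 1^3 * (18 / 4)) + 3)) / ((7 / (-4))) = -40/7 = -5.71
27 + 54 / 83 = 2295/83 = 27.65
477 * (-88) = -41976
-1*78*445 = -34710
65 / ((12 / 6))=65/2 = 32.50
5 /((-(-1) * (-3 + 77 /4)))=4/13 = 0.31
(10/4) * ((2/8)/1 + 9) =23.12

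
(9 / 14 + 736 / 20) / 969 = 2621/67830 = 0.04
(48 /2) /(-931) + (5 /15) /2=787/5586 = 0.14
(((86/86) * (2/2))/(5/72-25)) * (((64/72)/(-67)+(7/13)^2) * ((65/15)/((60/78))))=-0.06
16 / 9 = 1.78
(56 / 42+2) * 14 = 140/3 = 46.67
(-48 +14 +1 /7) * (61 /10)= -14457/70 = -206.53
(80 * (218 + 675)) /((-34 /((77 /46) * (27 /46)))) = -18565470/8993 = -2064.44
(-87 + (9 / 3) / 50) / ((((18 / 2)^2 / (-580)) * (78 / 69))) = 107387/195 = 550.70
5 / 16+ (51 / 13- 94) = -18671/208 = -89.76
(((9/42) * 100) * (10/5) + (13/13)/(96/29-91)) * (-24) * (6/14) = -54914184/124607 = -440.70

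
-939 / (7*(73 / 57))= -53523/511 = -104.74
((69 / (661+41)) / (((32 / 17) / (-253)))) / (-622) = 98923/4657536 = 0.02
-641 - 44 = -685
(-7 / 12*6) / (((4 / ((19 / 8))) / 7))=-931/64 = -14.55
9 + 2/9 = 83/9 = 9.22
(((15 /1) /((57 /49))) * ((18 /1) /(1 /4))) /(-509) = -17640/9671 = -1.82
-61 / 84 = -0.73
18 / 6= 3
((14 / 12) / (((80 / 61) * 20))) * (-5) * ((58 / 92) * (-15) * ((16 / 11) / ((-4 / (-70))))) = 433405/8096 = 53.53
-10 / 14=-5/7 = -0.71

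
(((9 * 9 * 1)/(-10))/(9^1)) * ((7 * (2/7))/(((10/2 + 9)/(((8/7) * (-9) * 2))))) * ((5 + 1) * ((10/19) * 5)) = 38880/931 = 41.76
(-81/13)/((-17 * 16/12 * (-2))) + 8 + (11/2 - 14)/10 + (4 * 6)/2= 168071/8840 = 19.01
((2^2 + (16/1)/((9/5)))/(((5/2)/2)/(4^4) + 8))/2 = 59392/73773 = 0.81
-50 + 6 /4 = -48.50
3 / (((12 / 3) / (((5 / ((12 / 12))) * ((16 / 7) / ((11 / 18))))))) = 1080/77 = 14.03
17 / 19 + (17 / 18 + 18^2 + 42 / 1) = 125801/342 = 367.84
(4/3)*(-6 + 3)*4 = -16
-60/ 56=-15/14 = -1.07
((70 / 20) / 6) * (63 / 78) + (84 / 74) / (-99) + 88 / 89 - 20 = -209661731/11301576 = -18.55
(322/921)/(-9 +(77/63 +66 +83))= 966/390197 = 0.00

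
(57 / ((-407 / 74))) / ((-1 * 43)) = 114/473 = 0.24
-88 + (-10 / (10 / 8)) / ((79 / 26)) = -7160/79 = -90.63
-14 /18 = -0.78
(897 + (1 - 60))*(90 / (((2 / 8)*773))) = 301680/773 = 390.27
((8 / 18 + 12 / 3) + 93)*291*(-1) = -85069/3 = -28356.33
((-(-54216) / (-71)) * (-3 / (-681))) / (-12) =4518/16117 = 0.28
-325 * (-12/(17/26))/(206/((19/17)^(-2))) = 861900/37183 = 23.18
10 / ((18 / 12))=20/3 = 6.67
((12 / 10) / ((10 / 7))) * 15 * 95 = 1197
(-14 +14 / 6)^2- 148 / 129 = 52231/387 = 134.96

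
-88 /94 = -44/47 = -0.94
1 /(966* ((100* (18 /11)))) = 11/1738800 = 0.00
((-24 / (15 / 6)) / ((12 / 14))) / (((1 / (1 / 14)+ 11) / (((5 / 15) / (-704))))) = 7/33000 = 0.00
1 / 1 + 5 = 6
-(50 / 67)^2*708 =-1770000/4489 = -394.30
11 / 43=0.26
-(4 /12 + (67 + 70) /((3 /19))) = -868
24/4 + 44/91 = 6.48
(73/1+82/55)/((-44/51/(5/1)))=-208947/484 = -431.71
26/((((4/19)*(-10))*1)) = -247/20 = -12.35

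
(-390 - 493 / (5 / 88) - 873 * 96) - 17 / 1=-464459/5 = -92891.80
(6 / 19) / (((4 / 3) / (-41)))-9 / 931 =-18099/1862 = -9.72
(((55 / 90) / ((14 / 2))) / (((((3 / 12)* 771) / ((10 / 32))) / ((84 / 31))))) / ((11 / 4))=10/71703 = 0.00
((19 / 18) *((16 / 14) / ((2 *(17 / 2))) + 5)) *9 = 11457/238 = 48.14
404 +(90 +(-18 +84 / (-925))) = 440216/925 = 475.91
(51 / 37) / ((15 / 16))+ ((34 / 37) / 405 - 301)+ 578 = 4172911/14985 = 278.47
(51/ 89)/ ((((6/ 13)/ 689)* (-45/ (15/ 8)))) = -152269/4272 = -35.64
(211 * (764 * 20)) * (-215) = -693177200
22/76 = 11/38 = 0.29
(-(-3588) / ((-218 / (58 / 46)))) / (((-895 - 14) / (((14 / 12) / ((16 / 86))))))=113477/792648 = 0.14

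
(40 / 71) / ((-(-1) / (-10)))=-400/71 = -5.63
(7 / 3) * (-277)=-1939/3 = -646.33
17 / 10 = 1.70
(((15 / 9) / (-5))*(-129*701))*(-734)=-22124962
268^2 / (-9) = -71824/9 = -7980.44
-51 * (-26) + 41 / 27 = 35843/27 = 1327.52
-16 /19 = -0.84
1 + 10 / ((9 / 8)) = 89/9 = 9.89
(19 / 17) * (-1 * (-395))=7505/17 = 441.47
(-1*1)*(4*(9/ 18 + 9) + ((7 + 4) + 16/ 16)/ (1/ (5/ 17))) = -41.53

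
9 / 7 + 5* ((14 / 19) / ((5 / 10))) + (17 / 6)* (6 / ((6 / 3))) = 4563/266 = 17.15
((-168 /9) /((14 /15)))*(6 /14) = -60/7 = -8.57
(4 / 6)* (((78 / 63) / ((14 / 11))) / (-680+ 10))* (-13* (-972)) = -200772/16415 = -12.23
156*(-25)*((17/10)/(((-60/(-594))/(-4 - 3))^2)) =-318405087/10 = -31840508.70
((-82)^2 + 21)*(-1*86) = -580070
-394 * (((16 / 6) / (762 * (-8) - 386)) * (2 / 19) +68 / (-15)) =549946776/307895 = 1786.15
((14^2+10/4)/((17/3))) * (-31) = -36921/34 = -1085.91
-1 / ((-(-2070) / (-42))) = 7/345 = 0.02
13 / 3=4.33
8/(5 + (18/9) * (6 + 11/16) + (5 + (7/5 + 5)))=320/1191 = 0.27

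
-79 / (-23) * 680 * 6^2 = 1933920/23 = 84083.48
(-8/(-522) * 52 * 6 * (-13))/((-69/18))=10816/667 = 16.22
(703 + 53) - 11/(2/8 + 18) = 755.40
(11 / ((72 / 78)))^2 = 20449/144 = 142.01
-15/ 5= -3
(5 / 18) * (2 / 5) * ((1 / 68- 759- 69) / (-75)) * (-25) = -56303/1836 = -30.67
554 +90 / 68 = 555.32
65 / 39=1.67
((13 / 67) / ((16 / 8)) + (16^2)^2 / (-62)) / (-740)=4390509/3073960 = 1.43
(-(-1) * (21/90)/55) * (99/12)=7/200 = 0.04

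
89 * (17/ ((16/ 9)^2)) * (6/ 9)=40851/128 = 319.15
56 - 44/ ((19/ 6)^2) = 51.61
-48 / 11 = -4.36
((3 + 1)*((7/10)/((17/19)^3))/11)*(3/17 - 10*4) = -14.15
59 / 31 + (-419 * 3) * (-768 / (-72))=-415589/31 = -13406.10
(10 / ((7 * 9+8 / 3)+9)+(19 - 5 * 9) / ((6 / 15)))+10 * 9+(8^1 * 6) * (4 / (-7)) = -257/112 = -2.29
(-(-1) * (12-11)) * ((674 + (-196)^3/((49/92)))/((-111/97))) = 457077386/37 = 12353442.86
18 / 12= 3/2 = 1.50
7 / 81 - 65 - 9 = -5987/81 = -73.91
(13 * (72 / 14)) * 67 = 31356/7 = 4479.43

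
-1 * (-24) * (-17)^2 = 6936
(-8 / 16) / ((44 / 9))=-9/88 = -0.10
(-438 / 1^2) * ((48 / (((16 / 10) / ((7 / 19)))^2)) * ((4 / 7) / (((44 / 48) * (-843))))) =919800/1115851 = 0.82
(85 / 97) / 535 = 17/10379 = 0.00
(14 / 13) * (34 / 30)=238/195 = 1.22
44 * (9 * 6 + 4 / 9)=21560/9 = 2395.56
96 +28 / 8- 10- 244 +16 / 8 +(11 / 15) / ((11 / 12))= -151.70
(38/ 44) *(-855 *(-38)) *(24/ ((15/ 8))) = 3950784/11 = 359162.18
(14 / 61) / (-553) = -2/4819 = 0.00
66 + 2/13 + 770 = 10870/13 = 836.15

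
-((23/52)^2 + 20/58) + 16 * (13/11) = 15844337/862576 = 18.37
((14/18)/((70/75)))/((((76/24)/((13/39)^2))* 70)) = 1/2394 = 0.00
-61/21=-2.90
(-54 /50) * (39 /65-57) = 7614/125 = 60.91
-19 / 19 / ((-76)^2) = -1/5776 = 0.00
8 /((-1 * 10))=-4/5 = -0.80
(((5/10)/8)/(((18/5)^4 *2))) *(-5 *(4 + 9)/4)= -40625/13436928 = 0.00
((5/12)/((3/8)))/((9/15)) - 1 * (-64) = 1778/27 = 65.85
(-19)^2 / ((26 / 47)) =16967/26 = 652.58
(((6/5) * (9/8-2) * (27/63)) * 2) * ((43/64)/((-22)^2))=-387/309760 = 0.00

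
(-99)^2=9801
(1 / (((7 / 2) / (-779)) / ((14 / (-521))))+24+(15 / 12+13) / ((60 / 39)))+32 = 2969421/41680 = 71.24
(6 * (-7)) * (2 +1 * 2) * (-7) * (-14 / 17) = -16464/17 = -968.47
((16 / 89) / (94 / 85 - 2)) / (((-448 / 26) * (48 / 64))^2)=-14365/11931696 = 0.00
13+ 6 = 19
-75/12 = -25/4 = -6.25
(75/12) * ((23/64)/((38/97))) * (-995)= -55496125/9728 = -5704.78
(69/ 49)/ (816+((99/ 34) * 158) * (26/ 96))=6256/4178769 = 0.00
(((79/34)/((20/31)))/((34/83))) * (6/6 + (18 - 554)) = -4703.63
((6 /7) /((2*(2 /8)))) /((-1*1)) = -12/7 = -1.71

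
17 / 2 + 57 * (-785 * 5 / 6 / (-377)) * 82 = 6121559/754 = 8118.78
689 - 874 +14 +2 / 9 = -1537/9 = -170.78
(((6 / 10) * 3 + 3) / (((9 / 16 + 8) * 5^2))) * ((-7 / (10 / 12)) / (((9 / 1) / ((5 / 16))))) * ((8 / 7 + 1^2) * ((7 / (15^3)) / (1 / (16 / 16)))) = -112/3853125 = 0.00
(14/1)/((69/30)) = 140/23 = 6.09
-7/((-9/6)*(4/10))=35/3 = 11.67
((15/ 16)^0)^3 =1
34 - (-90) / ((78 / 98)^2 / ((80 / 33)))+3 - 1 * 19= 2021186/5577 = 362.41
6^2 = 36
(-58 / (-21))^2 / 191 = 3364/84231 = 0.04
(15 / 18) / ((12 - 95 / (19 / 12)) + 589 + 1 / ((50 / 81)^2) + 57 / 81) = 56250/36742147 = 0.00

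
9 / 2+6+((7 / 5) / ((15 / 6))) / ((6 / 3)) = 539/50 = 10.78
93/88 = 1.06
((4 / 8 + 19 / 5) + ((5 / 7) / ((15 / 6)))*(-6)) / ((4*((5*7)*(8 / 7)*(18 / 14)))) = 181/14400 = 0.01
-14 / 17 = -0.82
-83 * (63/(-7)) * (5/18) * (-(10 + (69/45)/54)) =-674209/324 = -2080.89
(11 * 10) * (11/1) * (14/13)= 16940/13 = 1303.08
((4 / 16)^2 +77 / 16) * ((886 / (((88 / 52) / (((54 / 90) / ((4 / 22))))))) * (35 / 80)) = 4716621/1280 = 3684.86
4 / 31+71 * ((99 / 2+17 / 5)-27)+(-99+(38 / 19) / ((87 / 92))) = 46985623/26970 = 1742.14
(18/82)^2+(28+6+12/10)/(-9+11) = 148333/8405 = 17.65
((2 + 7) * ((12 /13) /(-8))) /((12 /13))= -1.12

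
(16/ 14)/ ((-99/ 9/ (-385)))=40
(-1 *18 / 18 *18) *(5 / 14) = -45/7 = -6.43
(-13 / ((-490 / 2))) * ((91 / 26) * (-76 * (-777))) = 10966.80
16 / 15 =1.07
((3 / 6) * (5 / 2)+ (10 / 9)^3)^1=7645/2916 = 2.62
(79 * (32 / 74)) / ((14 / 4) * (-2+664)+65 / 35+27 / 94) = 831712/56461889 = 0.01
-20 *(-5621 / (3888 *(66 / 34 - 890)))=-477785/14674284 = -0.03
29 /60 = 0.48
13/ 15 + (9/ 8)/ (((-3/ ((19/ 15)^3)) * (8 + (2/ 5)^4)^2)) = 21448277/25090560 = 0.85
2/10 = 1/5 = 0.20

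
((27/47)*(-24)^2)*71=1104192/47 = 23493.45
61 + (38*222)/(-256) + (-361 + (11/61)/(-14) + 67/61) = -9069279/27328 = -331.87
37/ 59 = 0.63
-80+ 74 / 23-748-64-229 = -1117.78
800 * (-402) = -321600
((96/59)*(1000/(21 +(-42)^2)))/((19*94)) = 3200/6269753 = 0.00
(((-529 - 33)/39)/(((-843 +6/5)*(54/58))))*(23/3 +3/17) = 32596000/226035927 = 0.14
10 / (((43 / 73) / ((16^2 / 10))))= 18688/43 = 434.60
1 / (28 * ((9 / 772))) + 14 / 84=407/126 = 3.23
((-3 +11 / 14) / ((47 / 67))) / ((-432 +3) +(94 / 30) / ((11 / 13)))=342705/46174492 = 0.01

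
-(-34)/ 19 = 34/19 = 1.79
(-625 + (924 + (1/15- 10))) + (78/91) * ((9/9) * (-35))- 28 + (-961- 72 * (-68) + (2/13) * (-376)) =801103/195 = 4108.22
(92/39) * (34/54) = 1.49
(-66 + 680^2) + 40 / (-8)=462329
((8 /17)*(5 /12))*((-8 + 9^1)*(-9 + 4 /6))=-250/153 = -1.63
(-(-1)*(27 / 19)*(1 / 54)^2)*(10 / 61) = 5/62586 = 0.00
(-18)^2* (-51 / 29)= -16524/29 = -569.79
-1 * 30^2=-900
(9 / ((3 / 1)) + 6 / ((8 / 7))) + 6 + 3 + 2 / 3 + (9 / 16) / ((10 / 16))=1129/60 = 18.82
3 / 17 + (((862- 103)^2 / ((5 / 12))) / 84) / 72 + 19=1179433/4760 = 247.78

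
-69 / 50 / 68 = -69/3400 = -0.02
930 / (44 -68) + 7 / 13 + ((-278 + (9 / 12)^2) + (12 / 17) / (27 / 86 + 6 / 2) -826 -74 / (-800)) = -958500301/839800 = -1141.34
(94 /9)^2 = 8836/81 = 109.09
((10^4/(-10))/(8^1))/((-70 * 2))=25/28 = 0.89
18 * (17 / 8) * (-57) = -8721/4 = -2180.25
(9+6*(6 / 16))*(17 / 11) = 765/44 = 17.39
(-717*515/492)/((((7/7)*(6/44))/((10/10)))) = -1353935/246 = -5503.80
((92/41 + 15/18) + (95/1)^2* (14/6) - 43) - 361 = 5081723/246 = 20657.41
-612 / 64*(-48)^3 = 1057536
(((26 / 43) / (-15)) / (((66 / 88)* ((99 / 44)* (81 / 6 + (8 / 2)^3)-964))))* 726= 201344/4074465 = 0.05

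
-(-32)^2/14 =-512/7 = -73.14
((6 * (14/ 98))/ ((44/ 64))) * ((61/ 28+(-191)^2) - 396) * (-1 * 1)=-24250584/539 = -44991.81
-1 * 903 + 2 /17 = -15349/17 = -902.88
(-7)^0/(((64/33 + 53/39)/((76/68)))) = 0.34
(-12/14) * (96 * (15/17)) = -8640/119 = -72.61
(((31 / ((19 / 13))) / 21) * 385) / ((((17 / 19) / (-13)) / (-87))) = 8356205/17 = 491541.47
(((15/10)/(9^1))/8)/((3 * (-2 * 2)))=-1/576 = 0.00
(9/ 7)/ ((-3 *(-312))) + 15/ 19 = 10939/13832 = 0.79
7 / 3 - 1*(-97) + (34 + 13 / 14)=134.26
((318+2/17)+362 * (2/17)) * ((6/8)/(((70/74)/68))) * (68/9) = 734672/5 = 146934.40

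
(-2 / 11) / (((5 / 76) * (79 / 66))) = -912/395 = -2.31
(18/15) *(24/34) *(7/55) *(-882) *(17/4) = -111132/275 = -404.12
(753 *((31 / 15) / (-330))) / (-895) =7781/1476750 = 0.01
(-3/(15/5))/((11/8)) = -8/11 = -0.73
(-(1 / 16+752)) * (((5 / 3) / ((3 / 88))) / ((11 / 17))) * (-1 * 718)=40798555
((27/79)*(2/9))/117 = 2/3081 = 0.00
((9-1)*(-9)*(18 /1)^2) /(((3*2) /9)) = -34992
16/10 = 8/5 = 1.60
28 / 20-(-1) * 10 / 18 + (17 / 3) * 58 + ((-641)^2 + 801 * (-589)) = -2725982/45 = -60577.38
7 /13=0.54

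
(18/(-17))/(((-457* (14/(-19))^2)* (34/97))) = 315153/25886308 = 0.01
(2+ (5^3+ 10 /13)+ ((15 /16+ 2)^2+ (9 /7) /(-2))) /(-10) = -632511/46592 = -13.58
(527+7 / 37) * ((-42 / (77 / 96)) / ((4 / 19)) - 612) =-184682808/407 = -453766.11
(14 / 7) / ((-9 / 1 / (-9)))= 2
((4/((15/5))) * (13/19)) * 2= 104/57 = 1.82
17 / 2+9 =35/2 = 17.50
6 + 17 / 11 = 83/11 = 7.55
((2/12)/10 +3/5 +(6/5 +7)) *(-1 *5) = -44.08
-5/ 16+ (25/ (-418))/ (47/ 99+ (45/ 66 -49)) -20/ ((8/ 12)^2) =-130486975/2879792 = -45.31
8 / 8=1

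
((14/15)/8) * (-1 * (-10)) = 7/6 = 1.17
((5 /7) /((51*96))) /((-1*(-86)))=5/2947392 = 0.00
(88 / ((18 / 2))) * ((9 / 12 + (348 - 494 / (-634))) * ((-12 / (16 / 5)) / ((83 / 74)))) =-901918105/78933 = -11426.38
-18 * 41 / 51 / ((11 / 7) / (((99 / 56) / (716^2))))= -1107/34860608 = 0.00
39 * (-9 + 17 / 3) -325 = -455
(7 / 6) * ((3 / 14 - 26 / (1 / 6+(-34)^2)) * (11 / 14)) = 9757/55496 = 0.18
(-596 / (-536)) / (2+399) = 149/53734 = 0.00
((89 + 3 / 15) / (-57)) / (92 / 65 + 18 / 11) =-31889/62187 = -0.51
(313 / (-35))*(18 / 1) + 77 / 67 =-374783/2345 = -159.82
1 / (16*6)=1/96 = 0.01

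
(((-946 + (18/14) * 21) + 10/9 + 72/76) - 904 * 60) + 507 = -9345140/171 = -54649.94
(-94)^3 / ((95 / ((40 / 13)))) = -26901.51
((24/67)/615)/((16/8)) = 4/13735 = 0.00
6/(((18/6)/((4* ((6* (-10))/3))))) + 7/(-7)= -161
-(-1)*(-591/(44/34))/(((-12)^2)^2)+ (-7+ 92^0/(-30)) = -5364329/760320 = -7.06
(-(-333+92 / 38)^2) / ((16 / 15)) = -591764415/5776 = -102452.29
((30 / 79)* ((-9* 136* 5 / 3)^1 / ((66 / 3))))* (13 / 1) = -397800/869 = -457.77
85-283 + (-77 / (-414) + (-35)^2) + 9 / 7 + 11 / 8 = 11937983/11592 = 1029.85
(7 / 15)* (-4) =-28/15 = -1.87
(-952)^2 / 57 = 906304/57 = 15900.07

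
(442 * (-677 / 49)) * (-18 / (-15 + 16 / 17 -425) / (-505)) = 7630467/15391390 = 0.50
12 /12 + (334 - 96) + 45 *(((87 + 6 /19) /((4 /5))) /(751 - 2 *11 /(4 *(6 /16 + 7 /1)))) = 55070179/224276 = 245.55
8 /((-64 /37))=-37/8 = -4.62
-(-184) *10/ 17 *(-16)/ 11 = -157.43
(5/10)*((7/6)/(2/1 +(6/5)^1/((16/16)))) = 35/192 = 0.18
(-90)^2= 8100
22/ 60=11/30 = 0.37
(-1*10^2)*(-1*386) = 38600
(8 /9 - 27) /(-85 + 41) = 235/396 = 0.59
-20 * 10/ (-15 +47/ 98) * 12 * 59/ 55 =2775360/15653 = 177.31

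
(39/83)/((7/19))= 741/581 = 1.28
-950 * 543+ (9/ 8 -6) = -4126839/8 = -515854.88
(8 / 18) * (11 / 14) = 22/63 = 0.35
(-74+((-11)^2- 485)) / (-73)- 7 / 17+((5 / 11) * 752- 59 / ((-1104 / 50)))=36136505/103224 = 350.08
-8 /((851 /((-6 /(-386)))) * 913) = -24/149953859 = 0.00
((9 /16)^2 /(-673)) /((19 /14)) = -567/1636736 = 0.00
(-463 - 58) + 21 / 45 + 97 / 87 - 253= -336002/435 = -772.42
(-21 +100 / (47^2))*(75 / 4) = -392.90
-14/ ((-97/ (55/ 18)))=385/873 = 0.44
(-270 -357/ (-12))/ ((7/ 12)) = -2883/7 = -411.86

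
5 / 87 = 0.06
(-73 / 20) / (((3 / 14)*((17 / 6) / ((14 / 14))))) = -511/85 = -6.01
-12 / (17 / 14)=-168/17 = -9.88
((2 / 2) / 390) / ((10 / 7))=7/3900 = 0.00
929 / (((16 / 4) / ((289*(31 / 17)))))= 122395.75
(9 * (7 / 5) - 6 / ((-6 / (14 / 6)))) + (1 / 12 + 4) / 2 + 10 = 1079/40 = 26.98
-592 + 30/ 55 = -6506/11 = -591.45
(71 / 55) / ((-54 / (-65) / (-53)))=-48919/594 = -82.36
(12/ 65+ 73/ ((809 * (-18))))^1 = 169999/946530 = 0.18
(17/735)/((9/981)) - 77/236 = 380713/173460 = 2.19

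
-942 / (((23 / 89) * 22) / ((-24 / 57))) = 335352/4807 = 69.76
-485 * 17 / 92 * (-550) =2267375/46 = 49290.76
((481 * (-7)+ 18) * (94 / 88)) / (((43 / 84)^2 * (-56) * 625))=0.39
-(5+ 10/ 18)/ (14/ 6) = -50/21 = -2.38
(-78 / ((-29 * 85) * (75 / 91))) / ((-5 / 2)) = -4732/308125 = -0.02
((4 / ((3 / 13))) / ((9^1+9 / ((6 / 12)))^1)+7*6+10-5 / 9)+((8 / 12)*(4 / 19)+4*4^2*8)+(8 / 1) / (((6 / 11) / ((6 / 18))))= 569.12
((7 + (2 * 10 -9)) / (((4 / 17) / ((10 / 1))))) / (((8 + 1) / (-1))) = -85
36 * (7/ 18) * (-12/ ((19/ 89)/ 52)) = -777504/19 = -40921.26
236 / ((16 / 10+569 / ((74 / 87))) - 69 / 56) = 2444960/6934231 = 0.35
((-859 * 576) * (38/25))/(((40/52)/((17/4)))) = -519399504/125 = -4155196.03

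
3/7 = 0.43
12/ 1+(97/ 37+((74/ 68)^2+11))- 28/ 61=68741385/2609092 = 26.35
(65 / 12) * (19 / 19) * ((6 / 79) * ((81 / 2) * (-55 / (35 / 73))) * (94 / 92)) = -198706365/101752 = -1952.85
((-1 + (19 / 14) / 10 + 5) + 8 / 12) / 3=2017/1260 = 1.60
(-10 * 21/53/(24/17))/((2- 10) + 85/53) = 595/1356 = 0.44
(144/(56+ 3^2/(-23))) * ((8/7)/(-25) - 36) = -20892096/223825 = -93.34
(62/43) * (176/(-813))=-10912/34959 = -0.31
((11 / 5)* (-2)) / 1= -22/5 = -4.40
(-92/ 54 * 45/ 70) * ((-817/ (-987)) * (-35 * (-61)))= -5731255/2961 = -1935.58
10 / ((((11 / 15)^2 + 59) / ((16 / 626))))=4500/1048237 = 0.00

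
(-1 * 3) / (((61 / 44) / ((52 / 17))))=-6864/1037 = -6.62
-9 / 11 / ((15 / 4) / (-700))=1680/11 = 152.73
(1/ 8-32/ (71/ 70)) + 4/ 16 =-17707/568 = -31.17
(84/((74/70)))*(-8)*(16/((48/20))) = -156800/37 = -4237.84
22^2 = 484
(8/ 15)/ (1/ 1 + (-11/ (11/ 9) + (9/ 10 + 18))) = 16/327 = 0.05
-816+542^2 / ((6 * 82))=-26927/123 = -218.92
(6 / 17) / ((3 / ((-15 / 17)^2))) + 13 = 64319/4913 = 13.09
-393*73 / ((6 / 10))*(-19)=908485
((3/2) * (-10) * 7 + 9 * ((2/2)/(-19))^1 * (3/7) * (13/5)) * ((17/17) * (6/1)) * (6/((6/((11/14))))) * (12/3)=-9263232/4655 = -1989.95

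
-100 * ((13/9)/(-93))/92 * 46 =650/837 = 0.78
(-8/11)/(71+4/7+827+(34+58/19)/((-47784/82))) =-288876/356891359 = 0.00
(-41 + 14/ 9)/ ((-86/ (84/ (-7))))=-710/129 = -5.50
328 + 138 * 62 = 8884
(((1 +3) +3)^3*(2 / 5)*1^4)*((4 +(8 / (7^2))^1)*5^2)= 14280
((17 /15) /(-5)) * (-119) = 2023/75 = 26.97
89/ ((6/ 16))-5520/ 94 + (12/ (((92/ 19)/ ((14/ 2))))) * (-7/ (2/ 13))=-3961105/6486 = -610.72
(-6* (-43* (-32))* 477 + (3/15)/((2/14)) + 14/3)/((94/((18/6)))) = -59071589/470 = -125684.23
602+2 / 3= 1808/3 = 602.67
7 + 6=13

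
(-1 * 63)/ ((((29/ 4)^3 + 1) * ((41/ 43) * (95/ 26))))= -38528/814055 = -0.05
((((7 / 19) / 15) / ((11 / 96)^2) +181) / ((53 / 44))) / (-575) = -8408396/31846375 = -0.26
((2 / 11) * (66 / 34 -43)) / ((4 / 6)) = -2094/187 = -11.20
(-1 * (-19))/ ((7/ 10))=190/7 = 27.14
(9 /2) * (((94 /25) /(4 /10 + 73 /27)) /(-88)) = -11421/184360 = -0.06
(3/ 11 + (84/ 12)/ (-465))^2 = 1737124/26163225 = 0.07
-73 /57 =-1.28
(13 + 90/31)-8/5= 2217/155 = 14.30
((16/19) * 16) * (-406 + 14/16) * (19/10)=-51856/5 = -10371.20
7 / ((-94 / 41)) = -287/94 = -3.05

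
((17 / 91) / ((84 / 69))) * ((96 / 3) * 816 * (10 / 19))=25524480/12103 = 2108.94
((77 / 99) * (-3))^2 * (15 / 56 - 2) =-679/72 = -9.43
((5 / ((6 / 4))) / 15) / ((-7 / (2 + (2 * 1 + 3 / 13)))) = -110/819 = -0.13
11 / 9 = 1.22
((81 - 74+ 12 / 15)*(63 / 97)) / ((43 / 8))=19656/20855 = 0.94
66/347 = 0.19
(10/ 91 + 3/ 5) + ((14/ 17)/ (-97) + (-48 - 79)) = -94761208/750295 = -126.30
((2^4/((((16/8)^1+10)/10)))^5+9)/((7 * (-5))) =-102402187/8505 = -12040.23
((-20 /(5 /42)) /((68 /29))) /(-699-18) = 406/4063 = 0.10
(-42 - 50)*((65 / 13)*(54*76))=-1887840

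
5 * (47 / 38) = 235/38 = 6.18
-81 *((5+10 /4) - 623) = 99711/2 = 49855.50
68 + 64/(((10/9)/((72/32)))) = 988/5 = 197.60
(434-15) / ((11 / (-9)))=-3771/11 = -342.82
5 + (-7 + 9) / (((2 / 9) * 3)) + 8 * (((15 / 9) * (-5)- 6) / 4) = -62/3 = -20.67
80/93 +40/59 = 8440/5487 = 1.54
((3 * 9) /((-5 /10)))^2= 2916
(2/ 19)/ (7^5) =2/319333 = 0.00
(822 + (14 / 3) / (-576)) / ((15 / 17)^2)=205248089/194400 = 1055.80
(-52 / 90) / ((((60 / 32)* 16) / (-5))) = 13/135 = 0.10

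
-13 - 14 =-27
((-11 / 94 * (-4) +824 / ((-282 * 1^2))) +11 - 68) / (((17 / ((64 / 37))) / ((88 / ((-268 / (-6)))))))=-23606528/1980721 = -11.92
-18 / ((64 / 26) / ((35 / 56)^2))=-2925/1024 = -2.86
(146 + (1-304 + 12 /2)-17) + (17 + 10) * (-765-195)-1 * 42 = -26130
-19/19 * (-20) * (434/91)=1240/13 = 95.38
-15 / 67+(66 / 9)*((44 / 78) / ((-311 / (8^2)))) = -2621197/2437929 = -1.08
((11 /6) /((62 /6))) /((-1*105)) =-11/6510 = 0.00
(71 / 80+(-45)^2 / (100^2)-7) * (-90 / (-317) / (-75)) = 1773/79250 = 0.02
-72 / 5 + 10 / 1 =-22/5 = -4.40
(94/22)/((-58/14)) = -329/319 = -1.03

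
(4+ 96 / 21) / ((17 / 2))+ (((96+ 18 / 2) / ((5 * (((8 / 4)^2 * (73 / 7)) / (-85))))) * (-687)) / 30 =68170329/69496 = 980.92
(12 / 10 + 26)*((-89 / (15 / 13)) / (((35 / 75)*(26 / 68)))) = -411536/35 = -11758.17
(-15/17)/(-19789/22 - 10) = 30/30923 = 0.00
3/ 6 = 1/2 = 0.50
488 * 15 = 7320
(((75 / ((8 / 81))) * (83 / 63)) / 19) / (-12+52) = 11205/8512 = 1.32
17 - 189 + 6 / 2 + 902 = 733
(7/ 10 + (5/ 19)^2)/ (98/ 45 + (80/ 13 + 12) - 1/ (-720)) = 0.04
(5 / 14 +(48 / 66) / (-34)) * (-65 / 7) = -57135/18326 = -3.12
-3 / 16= -0.19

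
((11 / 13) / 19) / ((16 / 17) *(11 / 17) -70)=-3179/4953338 = 0.00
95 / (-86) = -95/86 = -1.10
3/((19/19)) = 3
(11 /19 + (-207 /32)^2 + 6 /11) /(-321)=-9196081/68699136 = -0.13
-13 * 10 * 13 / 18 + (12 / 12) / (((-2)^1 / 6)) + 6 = -818/9 = -90.89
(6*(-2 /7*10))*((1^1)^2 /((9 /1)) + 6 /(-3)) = 680/21 = 32.38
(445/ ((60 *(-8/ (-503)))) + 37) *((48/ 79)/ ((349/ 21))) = 1014699/55142 = 18.40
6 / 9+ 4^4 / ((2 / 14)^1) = 5378/3 = 1792.67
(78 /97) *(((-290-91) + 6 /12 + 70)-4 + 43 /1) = -21177/97 = -218.32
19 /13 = 1.46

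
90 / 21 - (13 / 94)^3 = 24902141/5814088 = 4.28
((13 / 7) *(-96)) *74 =-92352/7 = -13193.14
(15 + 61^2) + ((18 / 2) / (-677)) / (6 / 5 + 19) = 255456427/68377 = 3736.00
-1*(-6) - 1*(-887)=893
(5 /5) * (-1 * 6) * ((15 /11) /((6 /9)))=-135/11 = -12.27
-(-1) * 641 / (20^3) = 641/8000 = 0.08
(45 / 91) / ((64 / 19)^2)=16245/372736 = 0.04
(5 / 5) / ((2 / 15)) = 15/2 = 7.50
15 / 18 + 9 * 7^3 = 3087.83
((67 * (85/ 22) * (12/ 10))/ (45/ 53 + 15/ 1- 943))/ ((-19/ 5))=905505/10270051 = 0.09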